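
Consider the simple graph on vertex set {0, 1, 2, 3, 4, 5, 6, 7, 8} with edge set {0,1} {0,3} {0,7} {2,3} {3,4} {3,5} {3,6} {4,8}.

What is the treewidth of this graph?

1

A width-1 tree decomposition is:
Bags: B1 = {3, 6}  B2 = {3, 4}  B3 = {0, 3}  B4 = {4, 8}  B5 = {3, 5}  B6 = {2, 3}  B7 = {0, 1}  B8 = {0, 7}
Tree: B1–B2, B2–B3, B2–B4, B2–B5, B1–B6, B3–B7, B3–B8
Every bag has size at most 2, so the width is 2 − 1 = 1 and tw(G) ≤ 1. Any graph with an edge has treewidth ≥ 1, and G has the edge 3–6. Combining the bounds, tw(G) = 1.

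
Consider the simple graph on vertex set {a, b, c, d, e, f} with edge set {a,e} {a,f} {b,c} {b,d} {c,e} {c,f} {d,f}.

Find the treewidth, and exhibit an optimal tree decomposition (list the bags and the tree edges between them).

Treewidth 2.
One optimal decomposition is:
Bags: B1 = {b, d, f}  B2 = {b, c, f}  B3 = {a, c, f}  B4 = {a, c, e}
Tree: B1–B2, B2–B3, B3–B4

Every bag has size at most 3, so the width is 3 − 1 = 2 and tw(G) ≤ 2. For the lower bound, G contains the cycle d–b–c–f–d, so G is not a forest; only forests have treewidth ≤ 1, hence tw(G) ≥ 2. The upper and lower bounds meet at 2, so that is the treewidth.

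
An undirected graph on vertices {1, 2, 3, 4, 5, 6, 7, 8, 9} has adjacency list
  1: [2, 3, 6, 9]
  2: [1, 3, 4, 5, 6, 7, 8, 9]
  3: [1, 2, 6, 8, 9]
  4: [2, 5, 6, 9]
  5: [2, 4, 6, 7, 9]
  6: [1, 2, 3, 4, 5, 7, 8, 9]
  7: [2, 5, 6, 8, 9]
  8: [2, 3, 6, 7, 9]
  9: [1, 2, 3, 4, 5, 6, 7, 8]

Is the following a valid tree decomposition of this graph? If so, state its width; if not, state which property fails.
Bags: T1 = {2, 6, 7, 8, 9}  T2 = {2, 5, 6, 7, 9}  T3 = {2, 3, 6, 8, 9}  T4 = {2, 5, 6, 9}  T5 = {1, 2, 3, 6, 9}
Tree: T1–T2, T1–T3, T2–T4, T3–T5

A tree decomposition must satisfy three properties: every vertex lies in some bag; for every edge, both endpoints lie together in some bag; and for every vertex, the bags containing it form a connected subtree. Here vertex 4 appears in no bag, so the decomposition is invalid.

No — vertex 4 appears in no bag.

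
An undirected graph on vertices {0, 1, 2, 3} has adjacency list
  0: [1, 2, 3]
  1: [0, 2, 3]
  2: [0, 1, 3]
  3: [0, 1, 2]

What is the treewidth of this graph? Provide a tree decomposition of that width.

With just one bag of size 4, the width is 4 − 1 = 3, so tw(G) ≤ 3. On the other hand G contains the 4-clique {0, 1, 2, 3}. A clique must lie in a single bag of any decomposition, so no decomposition can have width below 3. Hence tw(G) = 3 exactly.

Treewidth 3.
One optimal decomposition is:
Bags: B1 = {0, 1, 2, 3}
Tree: (single bag)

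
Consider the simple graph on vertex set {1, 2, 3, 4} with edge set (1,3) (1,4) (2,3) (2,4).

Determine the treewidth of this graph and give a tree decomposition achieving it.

Each bag holds 3 vertices, so the decomposition has width 2, which upper-bounds the treewidth. For the lower bound, G contains the cycle 2–4–1–3–2, so G is not a forest; only forests have treewidth ≤ 1, hence tw(G) ≥ 2. Combining the bounds, tw(G) = 2.

Treewidth 2.
One such decomposition:
Bags: B1 = {1, 2, 4}  B2 = {1, 2, 3}
Tree: B1–B2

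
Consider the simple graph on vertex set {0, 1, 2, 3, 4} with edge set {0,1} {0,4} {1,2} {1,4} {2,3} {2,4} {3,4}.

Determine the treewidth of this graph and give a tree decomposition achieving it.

Treewidth 2.
Bags: B1 = {0, 1, 4}  B2 = {1, 2, 4}  B3 = {2, 3, 4}
Tree: B1–B2, B2–B3

The largest bag has 3 vertices, giving width 2; this decomposition certifies tw(G) ≤ 2. On the other hand G contains the 3-clique {0, 1, 4}. A clique must lie in a single bag of any decomposition, so no decomposition can have width below 2. Combining the bounds, tw(G) = 2.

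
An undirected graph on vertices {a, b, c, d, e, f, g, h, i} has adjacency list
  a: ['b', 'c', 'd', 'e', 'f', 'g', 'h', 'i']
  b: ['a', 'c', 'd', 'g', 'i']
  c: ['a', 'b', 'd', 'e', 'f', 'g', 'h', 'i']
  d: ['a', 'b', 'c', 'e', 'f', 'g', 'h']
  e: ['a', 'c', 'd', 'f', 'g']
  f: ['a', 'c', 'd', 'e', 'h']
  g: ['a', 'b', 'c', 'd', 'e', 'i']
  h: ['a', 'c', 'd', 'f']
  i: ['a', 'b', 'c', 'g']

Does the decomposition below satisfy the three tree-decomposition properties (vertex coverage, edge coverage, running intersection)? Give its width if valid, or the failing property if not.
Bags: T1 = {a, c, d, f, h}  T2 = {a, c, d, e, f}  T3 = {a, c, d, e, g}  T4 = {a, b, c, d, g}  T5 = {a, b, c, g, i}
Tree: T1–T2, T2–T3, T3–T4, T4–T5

Vertex coverage: the bags together contain {a, b, c, d, e, f, g, h, i}, the full vertex set. Edge coverage: each edge of G has both endpoints in at least one bag. Running intersection: for every vertex, the bags containing it form a connected subtree. All three properties hold, so this is a valid tree decomposition of width max|bag| − 1 = 4, and hence tw(G) ≤ 4.

Yes; width 4.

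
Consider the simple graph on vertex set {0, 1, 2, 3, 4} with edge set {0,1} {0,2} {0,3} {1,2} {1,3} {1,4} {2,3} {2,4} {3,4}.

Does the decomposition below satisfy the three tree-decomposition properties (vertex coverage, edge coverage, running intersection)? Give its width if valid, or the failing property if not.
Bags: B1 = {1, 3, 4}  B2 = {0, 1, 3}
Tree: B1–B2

No — vertex 2 appears in no bag.

A tree decomposition must satisfy three properties: every vertex lies in some bag; for every edge, both endpoints lie together in some bag; and for every vertex, the bags containing it form a connected subtree. Here vertex 2 appears in no bag, so the decomposition is invalid.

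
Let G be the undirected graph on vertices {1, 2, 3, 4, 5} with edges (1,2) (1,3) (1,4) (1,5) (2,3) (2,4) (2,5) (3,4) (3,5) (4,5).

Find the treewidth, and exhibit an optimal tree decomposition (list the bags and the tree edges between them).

With just one bag of size 5, the width is 5 − 1 = 4, so tw(G) ≤ 4. For the lower bound, the 5 vertices {1, 2, 3, 4, 5} are pairwise adjacent, and any tree decomposition puts a clique entirely inside one bag — forcing width ≥ 4. Hence tw(G) = 4 exactly.

Treewidth 4.
Bags: B1 = {1, 2, 3, 4, 5}
Tree: (single bag)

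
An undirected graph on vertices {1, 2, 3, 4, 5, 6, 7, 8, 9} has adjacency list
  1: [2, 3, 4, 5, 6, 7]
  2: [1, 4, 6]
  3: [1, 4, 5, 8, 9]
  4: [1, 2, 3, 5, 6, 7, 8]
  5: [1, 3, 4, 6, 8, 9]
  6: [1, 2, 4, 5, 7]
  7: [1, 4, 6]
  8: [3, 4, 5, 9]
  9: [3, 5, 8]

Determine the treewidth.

A width-3 tree decomposition is:
Bags: B1 = {3, 4, 5, 8}  B2 = {1, 3, 4, 5}  B3 = {1, 4, 5, 6}  B4 = {3, 5, 8, 9}  B5 = {1, 4, 6, 7}  B6 = {1, 2, 4, 6}
Tree: B1–B2, B2–B3, B1–B4, B3–B5, B5–B6
The largest bag has 4 vertices, giving width 3; this decomposition certifies tw(G) ≤ 3. Conversely, {3, 5, 8, 9} is a clique of size 4, and the vertices of any clique must share a bag in every tree decomposition; so some bag has ≥ 4 vertices and tw(G) ≥ 3. Combining the bounds, tw(G) = 3.

3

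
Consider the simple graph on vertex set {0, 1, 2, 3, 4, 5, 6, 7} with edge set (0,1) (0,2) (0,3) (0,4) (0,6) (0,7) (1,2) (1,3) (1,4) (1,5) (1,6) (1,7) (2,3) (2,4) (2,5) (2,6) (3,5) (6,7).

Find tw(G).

A width-3 tree decomposition is:
Bags: B1 = {0, 1, 2, 6}  B2 = {0, 1, 2, 3}  B3 = {0, 1, 2, 4}  B4 = {1, 2, 3, 5}  B5 = {0, 1, 6, 7}
Tree: B1–B2, B1–B3, B2–B4, B1–B5
Each bag holds 4 vertices, so the decomposition has width 3, which upper-bounds the treewidth. Conversely, {0, 1, 2, 3} is a clique of size 4, and the vertices of any clique must share a bag in every tree decomposition; so some bag has ≥ 4 vertices and tw(G) ≥ 3. Hence tw(G) = 3 exactly.

3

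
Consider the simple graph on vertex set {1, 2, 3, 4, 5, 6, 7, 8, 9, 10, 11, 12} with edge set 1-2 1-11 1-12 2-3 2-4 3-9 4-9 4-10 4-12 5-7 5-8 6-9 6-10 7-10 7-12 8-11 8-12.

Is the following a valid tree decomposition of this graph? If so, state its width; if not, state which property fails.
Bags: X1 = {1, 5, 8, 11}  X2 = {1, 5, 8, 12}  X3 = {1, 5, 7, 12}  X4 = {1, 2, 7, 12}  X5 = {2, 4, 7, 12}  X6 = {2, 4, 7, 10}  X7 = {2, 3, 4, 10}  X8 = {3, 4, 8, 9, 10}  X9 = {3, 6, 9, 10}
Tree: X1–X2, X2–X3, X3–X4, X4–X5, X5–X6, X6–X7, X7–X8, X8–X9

A tree decomposition must satisfy three properties: every vertex lies in some bag; for every edge, both endpoints lie together in some bag; and for every vertex, the bags containing it form a connected subtree. Here bags containing vertex 8 are not connected in the tree, so the decomposition is invalid.

No — bags containing vertex 8 are not connected in the tree.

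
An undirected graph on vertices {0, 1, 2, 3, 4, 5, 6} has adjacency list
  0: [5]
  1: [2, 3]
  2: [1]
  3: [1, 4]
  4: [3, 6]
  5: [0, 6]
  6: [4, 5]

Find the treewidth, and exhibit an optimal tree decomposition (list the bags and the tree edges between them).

Each bag holds 2 vertices, so the decomposition has width 1, which upper-bounds the treewidth. Since G has at least one edge (e.g. 0–5), it is not an edgeless graph, so tw(G) ≥ 1. Therefore the treewidth is 1.

Treewidth 1.
One such decomposition:
Bags: B1 = {0, 5}  B2 = {5, 6}  B3 = {4, 6}  B4 = {3, 4}  B5 = {1, 3}  B6 = {1, 2}
Tree: B1–B2, B2–B3, B3–B4, B4–B5, B5–B6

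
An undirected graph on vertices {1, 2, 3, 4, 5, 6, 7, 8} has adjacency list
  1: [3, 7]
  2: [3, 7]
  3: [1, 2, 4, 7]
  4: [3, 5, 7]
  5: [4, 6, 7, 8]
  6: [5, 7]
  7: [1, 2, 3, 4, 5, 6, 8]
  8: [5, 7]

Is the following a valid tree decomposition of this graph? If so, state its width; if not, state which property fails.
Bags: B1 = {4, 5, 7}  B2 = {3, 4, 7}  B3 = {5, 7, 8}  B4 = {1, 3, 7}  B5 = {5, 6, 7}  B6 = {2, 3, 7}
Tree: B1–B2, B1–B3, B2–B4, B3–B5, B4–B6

Checking the three conditions: (i) the bags cover all of {1, 2, 3, 4, 5, 6, 7, 8}; (ii) for each edge, some bag contains both endpoints; (iii) the bags containing any fixed vertex form a subtree. All hold, so the decomposition is valid with width 3 − 1 = 2.

Yes; width 2.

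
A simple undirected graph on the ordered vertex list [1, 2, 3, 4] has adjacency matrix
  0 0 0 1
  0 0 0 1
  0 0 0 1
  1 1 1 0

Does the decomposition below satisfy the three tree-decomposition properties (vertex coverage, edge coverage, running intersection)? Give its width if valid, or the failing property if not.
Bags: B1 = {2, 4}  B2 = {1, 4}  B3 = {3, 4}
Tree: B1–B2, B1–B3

Yes; width 1.

Checking the three conditions: (i) the bags cover all of {1, 2, 3, 4}; (ii) for each edge, some bag contains both endpoints; (iii) the bags containing any fixed vertex form a subtree. All hold, so the decomposition is valid with width 2 − 1 = 1.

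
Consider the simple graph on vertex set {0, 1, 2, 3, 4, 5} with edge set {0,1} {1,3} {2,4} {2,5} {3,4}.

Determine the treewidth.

A width-1 tree decomposition is:
Bags: B1 = {0, 1}  B2 = {1, 3}  B3 = {3, 4}  B4 = {2, 4}  B5 = {2, 5}
Tree: B1–B2, B2–B3, B3–B4, B4–B5
The largest bag has 2 vertices, giving width 1; this decomposition certifies tw(G) ≤ 1. Any graph with an edge has treewidth ≥ 1, and G has the edge 0–1. Hence tw(G) = 1 exactly.

1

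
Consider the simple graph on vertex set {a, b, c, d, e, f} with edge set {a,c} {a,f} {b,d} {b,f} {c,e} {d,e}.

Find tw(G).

2

A width-2 tree decomposition is:
Bags: B1 = {b, d, f}  B2 = {a, d, f}  B3 = {a, c, d}  B4 = {c, d, e}
Tree: B1–B2, B2–B3, B3–B4
Each bag holds 3 vertices, so the decomposition has width 2, which upper-bounds the treewidth. Since d–b–f–a–c–e–d is a cycle in G, G is not acyclic. Forests are exactly the graphs of treewidth ≤ 1, so tw(G) ≥ 2. Hence tw(G) = 2 exactly.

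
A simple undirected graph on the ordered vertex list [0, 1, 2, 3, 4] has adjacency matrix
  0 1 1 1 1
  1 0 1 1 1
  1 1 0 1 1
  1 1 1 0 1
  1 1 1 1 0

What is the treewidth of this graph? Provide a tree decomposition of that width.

Treewidth 4.
Bags: B1 = {0, 1, 2, 3, 4}
Tree: (single bag)

With just one bag of size 5, the width is 5 − 1 = 4, so tw(G) ≤ 4. Conversely, {0, 1, 2, 3, 4} is a clique of size 5, and the vertices of any clique must share a bag in every tree decomposition; so some bag has ≥ 5 vertices and tw(G) ≥ 4. Therefore the treewidth is 4.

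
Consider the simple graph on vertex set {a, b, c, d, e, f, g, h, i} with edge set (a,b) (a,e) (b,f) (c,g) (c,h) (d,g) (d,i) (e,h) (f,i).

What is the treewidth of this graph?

2

A width-2 tree decomposition is:
Bags: B1 = {a, b, e}  B2 = {b, e, f}  B3 = {e, f, i}  B4 = {d, e, i}  B5 = {d, e, g}  B6 = {c, e, g}  B7 = {c, e, h}
Tree: B1–B2, B2–B3, B3–B4, B4–B5, B5–B6, B6–B7
Every bag has size at most 3, so the width is 3 − 1 = 2 and tw(G) ≤ 2. For the lower bound, G contains the cycle e–a–b–f–i–d–g–c–h–e, so G is not a forest; only forests have treewidth ≤ 1, hence tw(G) ≥ 2. The upper and lower bounds meet at 2, so that is the treewidth.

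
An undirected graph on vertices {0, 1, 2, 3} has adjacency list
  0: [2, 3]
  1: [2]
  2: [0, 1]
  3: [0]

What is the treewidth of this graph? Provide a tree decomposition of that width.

Treewidth 1.
One optimal decomposition is:
Bags: B1 = {1, 2}  B2 = {0, 2}  B3 = {0, 3}
Tree: B1–B2, B2–B3

Each bag holds 2 vertices, so the decomposition has width 1, which upper-bounds the treewidth. G has an edge, so its treewidth is at least 1. The upper and lower bounds meet at 1, so that is the treewidth.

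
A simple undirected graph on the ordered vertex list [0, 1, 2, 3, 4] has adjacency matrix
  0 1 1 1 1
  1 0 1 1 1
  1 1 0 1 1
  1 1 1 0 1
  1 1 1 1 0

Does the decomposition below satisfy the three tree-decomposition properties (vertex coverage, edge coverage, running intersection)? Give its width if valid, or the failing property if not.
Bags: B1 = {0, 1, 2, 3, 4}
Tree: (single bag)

Vertex coverage: the bags together contain {0, 1, 2, 3, 4}, the full vertex set. Edge coverage: each edge of G has both endpoints in at least one bag. Running intersection: for every vertex, the bags containing it form a connected subtree. All three properties hold, so this is a valid tree decomposition of width max|bag| − 1 = 4, and hence tw(G) ≤ 4.

Yes; width 4.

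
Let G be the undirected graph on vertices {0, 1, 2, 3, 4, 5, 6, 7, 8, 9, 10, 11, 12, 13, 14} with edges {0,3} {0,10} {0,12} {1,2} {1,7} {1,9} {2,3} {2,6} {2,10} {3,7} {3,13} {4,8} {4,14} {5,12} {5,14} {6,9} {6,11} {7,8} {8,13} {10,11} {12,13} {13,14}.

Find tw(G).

A width-3 tree decomposition is:
Bags: B1 = {4, 5, 12, 14}  B2 = {4, 12, 13, 14}  B3 = {4, 8, 12, 13}  B4 = {0, 8, 12, 13}  B5 = {0, 3, 8, 13}  B6 = {0, 3, 7, 8}  B7 = {0, 3, 7, 10}  B8 = {2, 3, 7, 10}  B9 = {1, 2, 7, 10}  B10 = {1, 2, 10, 11}  B11 = {1, 2, 6, 11}  B12 = {1, 6, 9, 11}
Tree: B1–B2, B2–B3, B3–B4, B4–B5, B5–B6, B6–B7, B7–B8, B8–B9, B9–B10, B10–B11, B11–B12
The largest bag has 4 vertices, giving width 3; this decomposition certifies tw(G) ≤ 3. For the lower bound: the 4 vertex sets {4,5,14}, {12}, {13}, {0,3,7,8} are disjoint, each induces a connected subgraph, and every pair is joined by at least one edge of G. Contracting each set to a single vertex therefore yields K_{4} as a minor, and since treewidth is minor-monotone, tw(G) ≥ tw(K_{4}) = 3. The upper and lower bounds meet at 3, so that is the treewidth.

3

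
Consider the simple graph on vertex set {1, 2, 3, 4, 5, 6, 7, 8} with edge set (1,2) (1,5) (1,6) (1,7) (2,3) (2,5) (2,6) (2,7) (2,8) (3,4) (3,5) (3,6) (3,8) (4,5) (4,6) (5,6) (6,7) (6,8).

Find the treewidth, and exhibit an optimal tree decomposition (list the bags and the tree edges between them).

Each bag holds 4 vertices, so the decomposition has width 3, which upper-bounds the treewidth. On the other hand G contains the 4-clique {2, 3, 6, 8}. A clique must lie in a single bag of any decomposition, so no decomposition can have width below 3. Hence tw(G) = 3 exactly.

Treewidth 3.
Bags: B1 = {2, 3, 5, 6}  B2 = {3, 4, 5, 6}  B3 = {2, 3, 6, 8}  B4 = {1, 2, 5, 6}  B5 = {1, 2, 6, 7}
Tree: B1–B2, B1–B3, B1–B4, B4–B5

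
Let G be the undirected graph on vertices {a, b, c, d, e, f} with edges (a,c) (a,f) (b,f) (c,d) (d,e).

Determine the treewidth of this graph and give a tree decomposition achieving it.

The largest bag has 2 vertices, giving width 1; this decomposition certifies tw(G) ≤ 1. Since G has at least one edge (e.g. e–d), it is not an edgeless graph, so tw(G) ≥ 1. Therefore the treewidth is 1.

Treewidth 1.
One such decomposition:
Bags: B1 = {d, e}  B2 = {c, d}  B3 = {a, c}  B4 = {a, f}  B5 = {b, f}
Tree: B1–B2, B2–B3, B3–B4, B4–B5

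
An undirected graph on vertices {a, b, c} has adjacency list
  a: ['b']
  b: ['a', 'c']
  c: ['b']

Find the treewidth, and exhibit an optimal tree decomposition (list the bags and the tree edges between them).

Treewidth 1.
Bags: B1 = {b, c}  B2 = {a, b}
Tree: B1–B2

Each bag holds 2 vertices, so the decomposition has width 1, which upper-bounds the treewidth. G has an edge, so its treewidth is at least 1. The upper and lower bounds meet at 1, so that is the treewidth.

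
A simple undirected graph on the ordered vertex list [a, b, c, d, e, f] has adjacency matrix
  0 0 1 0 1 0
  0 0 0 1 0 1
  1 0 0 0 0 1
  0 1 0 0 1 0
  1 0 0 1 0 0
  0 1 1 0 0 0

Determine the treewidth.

2

A width-2 tree decomposition is:
Bags: B1 = {a, d, e}  B2 = {a, b, d}  B3 = {a, b, f}  B4 = {a, c, f}
Tree: B1–B2, B2–B3, B3–B4
Every bag has size at most 3, so the width is 3 − 1 = 2 and tw(G) ≤ 2. For the lower bound, G contains the cycle a–e–d–b–f–c–a, so G is not a forest; only forests have treewidth ≤ 1, hence tw(G) ≥ 2. Therefore the treewidth is 2.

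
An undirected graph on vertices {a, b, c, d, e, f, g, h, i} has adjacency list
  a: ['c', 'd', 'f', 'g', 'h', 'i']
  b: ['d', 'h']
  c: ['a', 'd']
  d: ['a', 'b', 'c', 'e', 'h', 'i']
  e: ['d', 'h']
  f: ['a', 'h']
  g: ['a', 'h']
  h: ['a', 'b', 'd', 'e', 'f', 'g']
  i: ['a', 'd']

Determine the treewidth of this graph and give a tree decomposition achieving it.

Each bag holds 3 vertices, so the decomposition has width 2, which upper-bounds the treewidth. On the other hand G contains the 3-clique {d, e, h}. A clique must lie in a single bag of any decomposition, so no decomposition can have width below 2. Combining the bounds, tw(G) = 2.

Treewidth 2.
Bags: B1 = {a, d, h}  B2 = {a, c, d}  B3 = {d, e, h}  B4 = {a, d, i}  B5 = {a, g, h}  B6 = {a, f, h}  B7 = {b, d, h}
Tree: B1–B2, B1–B3, B2–B4, B1–B5, B1–B6, B1–B7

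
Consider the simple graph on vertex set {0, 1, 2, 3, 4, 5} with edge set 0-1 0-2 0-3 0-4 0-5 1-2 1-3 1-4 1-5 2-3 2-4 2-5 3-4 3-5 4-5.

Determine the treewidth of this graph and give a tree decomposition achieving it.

With just one bag of size 6, the width is 6 − 1 = 5, so tw(G) ≤ 5. For the lower bound, the 6 vertices {0, 1, 2, 3, 4, 5} are pairwise adjacent, and any tree decomposition puts a clique entirely inside one bag — forcing width ≥ 5. Therefore the treewidth is 5.

Treewidth 5.
One optimal decomposition is:
Bags: B1 = {0, 1, 2, 3, 4, 5}
Tree: (single bag)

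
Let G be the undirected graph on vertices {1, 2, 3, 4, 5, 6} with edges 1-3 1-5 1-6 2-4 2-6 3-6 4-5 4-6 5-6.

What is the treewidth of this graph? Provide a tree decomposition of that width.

Treewidth 2.
One optimal decomposition is:
Bags: B1 = {4, 5, 6}  B2 = {2, 4, 6}  B3 = {1, 5, 6}  B4 = {1, 3, 6}
Tree: B1–B2, B1–B3, B3–B4

The largest bag has 3 vertices, giving width 2; this decomposition certifies tw(G) ≤ 2. On the other hand G contains the 3-clique {1, 3, 6}. A clique must lie in a single bag of any decomposition, so no decomposition can have width below 2. The upper and lower bounds meet at 2, so that is the treewidth.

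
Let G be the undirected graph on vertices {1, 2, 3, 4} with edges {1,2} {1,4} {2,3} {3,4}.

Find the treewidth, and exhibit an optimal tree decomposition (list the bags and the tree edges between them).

The largest bag has 3 vertices, giving width 2; this decomposition certifies tw(G) ≤ 2. The edges 2–3–4–1–2 form a cycle, so G is not a tree and its treewidth is at least 2. Combining the bounds, tw(G) = 2.

Treewidth 2.
One such decomposition:
Bags: B1 = {2, 3, 4}  B2 = {1, 2, 4}
Tree: B1–B2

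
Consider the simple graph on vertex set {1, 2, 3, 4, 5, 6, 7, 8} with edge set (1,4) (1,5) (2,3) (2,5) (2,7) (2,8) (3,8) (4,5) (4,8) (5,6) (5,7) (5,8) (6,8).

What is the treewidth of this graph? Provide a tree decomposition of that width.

Treewidth 2.
One such decomposition:
Bags: B1 = {4, 5, 8}  B2 = {5, 6, 8}  B3 = {1, 4, 5}  B4 = {2, 5, 8}  B5 = {2, 5, 7}  B6 = {2, 3, 8}
Tree: B1–B2, B1–B3, B1–B4, B4–B5, B4–B6

Every bag has size at most 3, so the width is 3 − 1 = 2 and tw(G) ≤ 2. Conversely, {2, 3, 8} is a clique of size 3, and the vertices of any clique must share a bag in every tree decomposition; so some bag has ≥ 3 vertices and tw(G) ≥ 2. Therefore the treewidth is 2.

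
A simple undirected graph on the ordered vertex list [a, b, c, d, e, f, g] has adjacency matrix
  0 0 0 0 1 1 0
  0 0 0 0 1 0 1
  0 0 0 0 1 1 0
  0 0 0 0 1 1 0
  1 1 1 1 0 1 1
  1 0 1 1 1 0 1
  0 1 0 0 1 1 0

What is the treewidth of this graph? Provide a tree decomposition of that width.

Every bag has size at most 3, so the width is 3 − 1 = 2 and tw(G) ≤ 2. For the lower bound, the 3 vertices {d, e, f} are pairwise adjacent, and any tree decomposition puts a clique entirely inside one bag — forcing width ≥ 2. Therefore the treewidth is 2.

Treewidth 2.
One optimal decomposition is:
Bags: B1 = {a, e, f}  B2 = {d, e, f}  B3 = {e, f, g}  B4 = {c, e, f}  B5 = {b, e, g}
Tree: B1–B2, B2–B3, B2–B4, B3–B5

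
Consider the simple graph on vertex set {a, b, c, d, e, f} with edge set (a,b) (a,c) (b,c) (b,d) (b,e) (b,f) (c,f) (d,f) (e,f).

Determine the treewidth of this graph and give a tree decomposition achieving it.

The largest bag has 3 vertices, giving width 2; this decomposition certifies tw(G) ≤ 2. Conversely, {a, b, c} is a clique of size 3, and the vertices of any clique must share a bag in every tree decomposition; so some bag has ≥ 3 vertices and tw(G) ≥ 2. The upper and lower bounds meet at 2, so that is the treewidth.

Treewidth 2.
One optimal decomposition is:
Bags: B1 = {b, e, f}  B2 = {b, d, f}  B3 = {b, c, f}  B4 = {a, b, c}
Tree: B1–B2, B2–B3, B3–B4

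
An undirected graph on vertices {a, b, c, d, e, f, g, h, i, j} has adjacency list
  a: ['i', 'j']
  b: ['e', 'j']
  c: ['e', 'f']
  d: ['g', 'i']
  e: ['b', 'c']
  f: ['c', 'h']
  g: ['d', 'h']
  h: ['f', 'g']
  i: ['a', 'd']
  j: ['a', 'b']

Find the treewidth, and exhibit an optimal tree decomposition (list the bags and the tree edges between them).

Every bag has size at most 3, so the width is 3 − 1 = 2 and tw(G) ≤ 2. The edges f–h–g–d–i–a–j–b–e–c–f form a cycle, so G is not a tree and its treewidth is at least 2. Therefore the treewidth is 2.

Treewidth 2.
One such decomposition:
Bags: B1 = {f, g, h}  B2 = {d, f, g}  B3 = {d, f, i}  B4 = {a, f, i}  B5 = {a, f, j}  B6 = {b, f, j}  B7 = {b, e, f}  B8 = {c, e, f}
Tree: B1–B2, B2–B3, B3–B4, B4–B5, B5–B6, B6–B7, B7–B8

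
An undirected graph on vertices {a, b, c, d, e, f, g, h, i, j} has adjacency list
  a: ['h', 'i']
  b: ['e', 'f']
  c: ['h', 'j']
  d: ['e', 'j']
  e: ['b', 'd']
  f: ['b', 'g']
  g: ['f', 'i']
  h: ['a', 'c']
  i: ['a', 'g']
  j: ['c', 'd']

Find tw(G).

2

A width-2 tree decomposition is:
Bags: B1 = {b, f, g}  B2 = {b, e, g}  B3 = {d, e, g}  B4 = {d, g, j}  B5 = {c, g, j}  B6 = {c, g, h}  B7 = {a, g, h}  B8 = {a, g, i}
Tree: B1–B2, B2–B3, B3–B4, B4–B5, B5–B6, B6–B7, B7–B8
Each bag holds 3 vertices, so the decomposition has width 2, which upper-bounds the treewidth. The edges g–f–b–e–d–j–c–h–a–i–g form a cycle, so G is not a tree and its treewidth is at least 2. The upper and lower bounds meet at 2, so that is the treewidth.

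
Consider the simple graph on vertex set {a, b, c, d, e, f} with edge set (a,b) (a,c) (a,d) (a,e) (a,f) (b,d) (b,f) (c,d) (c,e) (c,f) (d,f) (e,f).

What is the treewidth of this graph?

A width-3 tree decomposition is:
Bags: B1 = {a, c, d, f}  B2 = {a, b, d, f}  B3 = {a, c, e, f}
Tree: B1–B2, B1–B3
Each bag holds 4 vertices, so the decomposition has width 3, which upper-bounds the treewidth. For the lower bound, the 4 vertices {a, c, d, f} are pairwise adjacent, and any tree decomposition puts a clique entirely inside one bag — forcing width ≥ 3. Therefore the treewidth is 3.

3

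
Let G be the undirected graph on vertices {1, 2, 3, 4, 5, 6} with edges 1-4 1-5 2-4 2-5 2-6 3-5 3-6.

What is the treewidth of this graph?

2

A width-2 tree decomposition is:
Bags: B1 = {1, 2, 4}  B2 = {1, 2, 5}  B3 = {2, 5, 6}  B4 = {3, 5, 6}
Tree: B1–B2, B2–B3, B3–B4
The largest bag has 3 vertices, giving width 2; this decomposition certifies tw(G) ≤ 2. Since 4–1–5–2–4 is a cycle in G, G is not acyclic. Forests are exactly the graphs of treewidth ≤ 1, so tw(G) ≥ 2. Hence tw(G) = 2 exactly.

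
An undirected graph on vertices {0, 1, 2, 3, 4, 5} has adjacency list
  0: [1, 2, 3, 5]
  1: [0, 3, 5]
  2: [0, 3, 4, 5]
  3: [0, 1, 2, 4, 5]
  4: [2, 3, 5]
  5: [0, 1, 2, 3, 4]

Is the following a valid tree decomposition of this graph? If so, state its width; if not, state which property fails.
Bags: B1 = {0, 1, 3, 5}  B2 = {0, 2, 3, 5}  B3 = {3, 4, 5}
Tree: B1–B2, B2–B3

A tree decomposition must satisfy three properties: every vertex lies in some bag; for every edge, both endpoints lie together in some bag; and for every vertex, the bags containing it form a connected subtree. Here edge (2,4) lies in no bag, so the decomposition is invalid.

No — edge (2,4) lies in no bag.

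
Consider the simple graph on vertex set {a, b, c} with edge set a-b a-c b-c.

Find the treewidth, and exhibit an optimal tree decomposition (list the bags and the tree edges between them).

A single bag containing all 3 vertices is trivially a valid decomposition of width 2. On the other hand G contains the 3-clique {a, b, c}. A clique must lie in a single bag of any decomposition, so no decomposition can have width below 2. The upper and lower bounds meet at 2, so that is the treewidth.

Treewidth 2.
One such decomposition:
Bags: B1 = {a, b, c}
Tree: (single bag)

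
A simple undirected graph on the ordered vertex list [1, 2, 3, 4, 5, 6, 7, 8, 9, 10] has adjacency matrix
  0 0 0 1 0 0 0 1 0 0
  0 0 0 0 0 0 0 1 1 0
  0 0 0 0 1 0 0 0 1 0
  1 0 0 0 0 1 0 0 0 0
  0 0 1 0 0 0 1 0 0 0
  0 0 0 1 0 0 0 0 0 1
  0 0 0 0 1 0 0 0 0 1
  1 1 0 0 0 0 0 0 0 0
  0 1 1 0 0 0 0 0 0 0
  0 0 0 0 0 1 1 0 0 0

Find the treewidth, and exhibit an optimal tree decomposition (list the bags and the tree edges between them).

Treewidth 2.
Bags: B1 = {2, 3, 9}  B2 = {2, 3, 8}  B3 = {1, 3, 8}  B4 = {1, 3, 4}  B5 = {3, 4, 6}  B6 = {3, 6, 10}  B7 = {3, 7, 10}  B8 = {3, 5, 7}
Tree: B1–B2, B2–B3, B3–B4, B4–B5, B5–B6, B6–B7, B7–B8

The largest bag has 3 vertices, giving width 2; this decomposition certifies tw(G) ≤ 2. The edges 3–9–2–8–1–4–6–10–7–5–3 form a cycle, so G is not a tree and its treewidth is at least 2. Hence tw(G) = 2 exactly.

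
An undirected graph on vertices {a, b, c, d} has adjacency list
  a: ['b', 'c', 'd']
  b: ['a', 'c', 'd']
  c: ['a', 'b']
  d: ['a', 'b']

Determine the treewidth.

2

A width-2 tree decomposition is:
Bags: B1 = {a, b, c}  B2 = {a, b, d}
Tree: B1–B2
Each bag holds 3 vertices, so the decomposition has width 2, which upper-bounds the treewidth. For the lower bound, the 3 vertices {a, b, d} are pairwise adjacent, and any tree decomposition puts a clique entirely inside one bag — forcing width ≥ 2. The upper and lower bounds meet at 2, so that is the treewidth.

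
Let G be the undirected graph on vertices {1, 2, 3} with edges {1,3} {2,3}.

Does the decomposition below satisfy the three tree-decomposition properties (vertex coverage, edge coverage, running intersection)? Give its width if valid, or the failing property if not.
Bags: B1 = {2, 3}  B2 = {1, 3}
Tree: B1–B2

Yes; width 1.

Checking the three conditions: (i) the bags cover all of {1, 2, 3}; (ii) for each edge, some bag contains both endpoints; (iii) the bags containing any fixed vertex form a subtree. All hold, so the decomposition is valid with width 2 − 1 = 1.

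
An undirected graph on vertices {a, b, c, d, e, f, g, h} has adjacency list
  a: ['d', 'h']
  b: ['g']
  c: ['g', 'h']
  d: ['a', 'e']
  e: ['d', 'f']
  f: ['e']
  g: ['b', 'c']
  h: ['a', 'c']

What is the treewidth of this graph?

A width-1 tree decomposition is:
Bags: B1 = {e, f}  B2 = {d, e}  B3 = {a, d}  B4 = {a, h}  B5 = {c, h}  B6 = {c, g}  B7 = {b, g}
Tree: B1–B2, B2–B3, B3–B4, B4–B5, B5–B6, B6–B7
Every bag has size at most 2, so the width is 2 − 1 = 1 and tw(G) ≤ 1. G has an edge, so its treewidth is at least 1. The upper and lower bounds meet at 1, so that is the treewidth.

1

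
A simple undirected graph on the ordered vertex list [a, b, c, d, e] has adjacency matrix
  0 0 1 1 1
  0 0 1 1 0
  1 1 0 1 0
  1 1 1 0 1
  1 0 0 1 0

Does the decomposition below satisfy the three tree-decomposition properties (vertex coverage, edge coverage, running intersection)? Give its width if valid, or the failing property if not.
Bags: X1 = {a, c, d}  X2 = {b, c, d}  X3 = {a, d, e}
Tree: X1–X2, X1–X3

Every vertex of G appears in some bag (union = {a, b, c, d, e}); every edge is covered by a bag; and for each vertex v the set of bags containing v is connected in the bag tree. The decomposition is therefore valid. The largest bag has 3 vertices, so the width is 2.

Yes; width 2.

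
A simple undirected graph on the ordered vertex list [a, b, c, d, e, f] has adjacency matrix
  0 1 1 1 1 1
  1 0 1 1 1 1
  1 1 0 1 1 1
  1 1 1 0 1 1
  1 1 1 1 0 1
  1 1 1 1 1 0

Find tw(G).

5

A width-5 tree decomposition is:
Bags: B1 = {a, b, c, d, e, f}
Tree: (single bag)
With just one bag of size 6, the width is 6 − 1 = 5, so tw(G) ≤ 5. Conversely, {a, b, c, d, e, f} is a clique of size 6, and the vertices of any clique must share a bag in every tree decomposition; so some bag has ≥ 6 vertices and tw(G) ≥ 5. Combining the bounds, tw(G) = 5.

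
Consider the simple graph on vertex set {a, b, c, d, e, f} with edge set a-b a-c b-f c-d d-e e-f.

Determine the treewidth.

A width-2 tree decomposition is:
Bags: B1 = {d, e, f}  B2 = {c, d, f}  B3 = {a, c, f}  B4 = {a, b, f}
Tree: B1–B2, B2–B3, B3–B4
The largest bag has 3 vertices, giving width 2; this decomposition certifies tw(G) ≤ 2. The edges f–e–d–c–a–b–f form a cycle, so G is not a tree and its treewidth is at least 2. Therefore the treewidth is 2.

2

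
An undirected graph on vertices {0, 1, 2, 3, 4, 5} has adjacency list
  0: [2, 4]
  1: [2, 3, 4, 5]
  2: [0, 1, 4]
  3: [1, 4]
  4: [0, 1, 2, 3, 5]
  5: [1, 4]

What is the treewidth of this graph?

2

A width-2 tree decomposition is:
Bags: B1 = {1, 4, 5}  B2 = {1, 3, 4}  B3 = {1, 2, 4}  B4 = {0, 2, 4}
Tree: B1–B2, B1–B3, B3–B4
Every bag has size at most 3, so the width is 3 − 1 = 2 and tw(G) ≤ 2. On the other hand G contains the 3-clique {0, 2, 4}. A clique must lie in a single bag of any decomposition, so no decomposition can have width below 2. Combining the bounds, tw(G) = 2.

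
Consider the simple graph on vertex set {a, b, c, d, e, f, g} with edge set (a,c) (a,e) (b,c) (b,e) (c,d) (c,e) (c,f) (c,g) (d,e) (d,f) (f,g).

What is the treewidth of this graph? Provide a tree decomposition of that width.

Treewidth 2.
One such decomposition:
Bags: B1 = {c, d, f}  B2 = {c, f, g}  B3 = {c, d, e}  B4 = {b, c, e}  B5 = {a, c, e}
Tree: B1–B2, B1–B3, B3–B4, B4–B5

Each bag holds 3 vertices, so the decomposition has width 2, which upper-bounds the treewidth. Conversely, {c, f, g} is a clique of size 3, and the vertices of any clique must share a bag in every tree decomposition; so some bag has ≥ 3 vertices and tw(G) ≥ 2. Combining the bounds, tw(G) = 2.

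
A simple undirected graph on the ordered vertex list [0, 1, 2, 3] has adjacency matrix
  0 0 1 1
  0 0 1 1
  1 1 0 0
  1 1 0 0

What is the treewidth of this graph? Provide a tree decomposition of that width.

Each bag holds 3 vertices, so the decomposition has width 2, which upper-bounds the treewidth. The edges 3–0–2–1–3 form a cycle, so G is not a tree and its treewidth is at least 2. Hence tw(G) = 2 exactly.

Treewidth 2.
One such decomposition:
Bags: B1 = {0, 2, 3}  B2 = {1, 2, 3}
Tree: B1–B2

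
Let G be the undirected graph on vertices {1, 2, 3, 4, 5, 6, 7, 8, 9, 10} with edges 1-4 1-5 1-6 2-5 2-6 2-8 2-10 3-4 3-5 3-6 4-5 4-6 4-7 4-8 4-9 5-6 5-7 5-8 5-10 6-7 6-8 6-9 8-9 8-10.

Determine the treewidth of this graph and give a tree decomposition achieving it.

Every bag has size at most 4, so the width is 4 − 1 = 3 and tw(G) ≤ 3. On the other hand G contains the 4-clique {4, 6, 8, 9}. A clique must lie in a single bag of any decomposition, so no decomposition can have width below 3. The upper and lower bounds meet at 3, so that is the treewidth.

Treewidth 3.
One optimal decomposition is:
Bags: B1 = {1, 4, 5, 6}  B2 = {4, 5, 6, 8}  B3 = {4, 6, 8, 9}  B4 = {2, 5, 6, 8}  B5 = {3, 4, 5, 6}  B6 = {2, 5, 8, 10}  B7 = {4, 5, 6, 7}
Tree: B1–B2, B2–B3, B2–B4, B2–B5, B4–B6, B2–B7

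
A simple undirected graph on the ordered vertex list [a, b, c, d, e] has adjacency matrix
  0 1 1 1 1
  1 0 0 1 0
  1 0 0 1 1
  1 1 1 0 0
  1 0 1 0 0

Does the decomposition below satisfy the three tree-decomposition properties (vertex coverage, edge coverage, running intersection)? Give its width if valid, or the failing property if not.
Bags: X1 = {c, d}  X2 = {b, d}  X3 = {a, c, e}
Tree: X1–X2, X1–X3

A tree decomposition must satisfy three properties: every vertex lies in some bag; for every edge, both endpoints lie together in some bag; and for every vertex, the bags containing it form a connected subtree. Here edge (a,d) lies in no bag, so the decomposition is invalid.

No — edge (a,d) lies in no bag.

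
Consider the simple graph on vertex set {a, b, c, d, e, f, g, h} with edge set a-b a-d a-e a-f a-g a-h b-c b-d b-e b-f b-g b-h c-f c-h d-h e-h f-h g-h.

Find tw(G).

3

A width-3 tree decomposition is:
Bags: B1 = {a, b, f, h}  B2 = {a, b, e, h}  B3 = {a, b, d, h}  B4 = {a, b, g, h}  B5 = {b, c, f, h}
Tree: B1–B2, B1–B3, B1–B4, B1–B5
Each bag holds 4 vertices, so the decomposition has width 3, which upper-bounds the treewidth. Conversely, {b, c, f, h} is a clique of size 4, and the vertices of any clique must share a bag in every tree decomposition; so some bag has ≥ 4 vertices and tw(G) ≥ 3. Hence tw(G) = 3 exactly.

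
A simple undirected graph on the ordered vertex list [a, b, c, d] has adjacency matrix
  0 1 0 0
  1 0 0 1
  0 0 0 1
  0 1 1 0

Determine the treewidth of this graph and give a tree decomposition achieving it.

Treewidth 1.
One such decomposition:
Bags: B1 = {b, d}  B2 = {c, d}  B3 = {a, b}
Tree: B1–B2, B1–B3

Every bag has size at most 2, so the width is 2 − 1 = 1 and tw(G) ≤ 1. Any graph with an edge has treewidth ≥ 1, and G has the edge b–d. Hence tw(G) = 1 exactly.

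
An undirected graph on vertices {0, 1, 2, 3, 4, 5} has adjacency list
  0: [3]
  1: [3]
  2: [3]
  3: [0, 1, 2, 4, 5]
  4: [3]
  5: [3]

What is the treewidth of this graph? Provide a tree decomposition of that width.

Treewidth 1.
Bags: B1 = {0, 3}  B2 = {1, 3}  B3 = {3, 5}  B4 = {2, 3}  B5 = {3, 4}
Tree: B1–B2, B2–B3, B2–B4, B1–B5

Every bag has size at most 2, so the width is 2 − 1 = 1 and tw(G) ≤ 1. G has an edge, so its treewidth is at least 1. The upper and lower bounds meet at 1, so that is the treewidth.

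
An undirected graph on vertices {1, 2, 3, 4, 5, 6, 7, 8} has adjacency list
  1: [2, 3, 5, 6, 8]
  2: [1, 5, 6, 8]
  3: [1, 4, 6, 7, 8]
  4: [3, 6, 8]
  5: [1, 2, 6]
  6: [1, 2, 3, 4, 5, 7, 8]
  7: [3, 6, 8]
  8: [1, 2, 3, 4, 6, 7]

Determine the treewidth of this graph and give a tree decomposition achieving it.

Treewidth 3.
Bags: B1 = {1, 2, 6, 8}  B2 = {1, 3, 6, 8}  B3 = {3, 6, 7, 8}  B4 = {1, 2, 5, 6}  B5 = {3, 4, 6, 8}
Tree: B1–B2, B2–B3, B1–B4, B3–B5

Each bag holds 4 vertices, so the decomposition has width 3, which upper-bounds the treewidth. For the lower bound, the 4 vertices {1, 2, 6, 8} are pairwise adjacent, and any tree decomposition puts a clique entirely inside one bag — forcing width ≥ 3. Therefore the treewidth is 3.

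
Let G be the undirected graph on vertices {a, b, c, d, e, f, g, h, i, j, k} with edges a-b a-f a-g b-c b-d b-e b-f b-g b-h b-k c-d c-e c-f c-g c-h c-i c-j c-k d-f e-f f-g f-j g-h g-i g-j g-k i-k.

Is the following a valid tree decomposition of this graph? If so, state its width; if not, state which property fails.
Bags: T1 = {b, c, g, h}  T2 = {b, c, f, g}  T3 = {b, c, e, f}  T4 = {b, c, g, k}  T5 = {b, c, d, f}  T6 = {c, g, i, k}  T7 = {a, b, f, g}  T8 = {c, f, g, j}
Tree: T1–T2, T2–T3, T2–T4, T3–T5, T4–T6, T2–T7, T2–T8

Checking the three conditions: (i) the bags cover all of {a, b, c, d, e, f, g, h, i, j, k}; (ii) for each edge, some bag contains both endpoints; (iii) the bags containing any fixed vertex form a subtree. All hold, so the decomposition is valid with width 4 − 1 = 3.

Yes; width 3.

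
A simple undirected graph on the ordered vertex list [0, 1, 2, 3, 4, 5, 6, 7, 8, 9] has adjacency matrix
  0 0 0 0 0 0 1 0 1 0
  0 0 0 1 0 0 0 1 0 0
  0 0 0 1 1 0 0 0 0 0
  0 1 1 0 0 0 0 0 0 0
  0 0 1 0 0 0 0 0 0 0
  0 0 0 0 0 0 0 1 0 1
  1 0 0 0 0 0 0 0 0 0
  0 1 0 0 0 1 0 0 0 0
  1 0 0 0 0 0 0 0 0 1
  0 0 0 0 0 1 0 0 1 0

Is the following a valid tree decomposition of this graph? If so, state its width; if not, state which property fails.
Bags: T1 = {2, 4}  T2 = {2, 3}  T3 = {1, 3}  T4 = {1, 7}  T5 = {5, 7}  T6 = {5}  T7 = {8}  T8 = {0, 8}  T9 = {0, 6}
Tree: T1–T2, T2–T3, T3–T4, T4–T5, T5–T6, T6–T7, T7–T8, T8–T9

No — vertex 9 appears in no bag.

A tree decomposition must satisfy three properties: every vertex lies in some bag; for every edge, both endpoints lie together in some bag; and for every vertex, the bags containing it form a connected subtree. Here vertex 9 appears in no bag, so the decomposition is invalid.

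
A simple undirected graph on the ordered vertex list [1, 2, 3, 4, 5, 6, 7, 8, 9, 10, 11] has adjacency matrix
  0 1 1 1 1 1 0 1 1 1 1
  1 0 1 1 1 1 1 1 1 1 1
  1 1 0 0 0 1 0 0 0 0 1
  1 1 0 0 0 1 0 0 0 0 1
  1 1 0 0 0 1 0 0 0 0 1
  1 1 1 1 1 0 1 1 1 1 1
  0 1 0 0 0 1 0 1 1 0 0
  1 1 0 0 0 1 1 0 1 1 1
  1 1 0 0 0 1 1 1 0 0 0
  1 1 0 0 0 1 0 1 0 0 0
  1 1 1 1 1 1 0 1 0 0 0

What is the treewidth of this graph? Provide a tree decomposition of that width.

The largest bag has 5 vertices, giving width 4; this decomposition certifies tw(G) ≤ 4. Conversely, {1, 2, 6, 8, 9} is a clique of size 5, and the vertices of any clique must share a bag in every tree decomposition; so some bag has ≥ 5 vertices and tw(G) ≥ 4. Combining the bounds, tw(G) = 4.

Treewidth 4.
One optimal decomposition is:
Bags: B1 = {2, 6, 7, 8, 9}  B2 = {1, 2, 6, 8, 9}  B3 = {1, 2, 6, 8, 11}  B4 = {1, 2, 3, 6, 11}  B5 = {1, 2, 5, 6, 11}  B6 = {1, 2, 4, 6, 11}  B7 = {1, 2, 6, 8, 10}
Tree: B1–B2, B2–B3, B3–B4, B4–B5, B3–B6, B2–B7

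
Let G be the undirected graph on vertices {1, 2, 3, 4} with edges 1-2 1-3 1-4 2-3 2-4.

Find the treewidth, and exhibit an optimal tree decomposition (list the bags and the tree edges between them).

The largest bag has 3 vertices, giving width 2; this decomposition certifies tw(G) ≤ 2. For the lower bound, the 3 vertices {1, 2, 3} are pairwise adjacent, and any tree decomposition puts a clique entirely inside one bag — forcing width ≥ 2. The upper and lower bounds meet at 2, so that is the treewidth.

Treewidth 2.
One optimal decomposition is:
Bags: B1 = {1, 2, 4}  B2 = {1, 2, 3}
Tree: B1–B2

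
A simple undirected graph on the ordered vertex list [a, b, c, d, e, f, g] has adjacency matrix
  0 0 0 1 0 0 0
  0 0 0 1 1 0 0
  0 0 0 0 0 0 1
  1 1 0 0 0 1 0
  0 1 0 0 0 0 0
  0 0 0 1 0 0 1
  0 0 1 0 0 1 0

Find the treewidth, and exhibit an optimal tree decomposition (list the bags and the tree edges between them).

The largest bag has 2 vertices, giving width 1; this decomposition certifies tw(G) ≤ 1. Since G has at least one edge (e.g. b–d), it is not an edgeless graph, so tw(G) ≥ 1. Hence tw(G) = 1 exactly.

Treewidth 1.
One optimal decomposition is:
Bags: B1 = {b, d}  B2 = {b, e}  B3 = {a, d}  B4 = {d, f}  B5 = {f, g}  B6 = {c, g}
Tree: B1–B2, B1–B3, B3–B4, B4–B5, B5–B6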